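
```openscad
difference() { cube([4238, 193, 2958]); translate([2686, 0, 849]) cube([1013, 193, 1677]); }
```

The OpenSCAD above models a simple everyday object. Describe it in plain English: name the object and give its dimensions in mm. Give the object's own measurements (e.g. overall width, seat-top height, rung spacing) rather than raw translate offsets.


A wall 4238 mm long (x), 193 mm thick (y), 2958 mm tall, with a rectangular window opening cut through it. The opening is 1013 mm wide and 1677 mm tall; its sill is at z = 849 mm and its near (−x) edge is 2686 mm from the wall's −x end. The opening passes through the full wall thickness.


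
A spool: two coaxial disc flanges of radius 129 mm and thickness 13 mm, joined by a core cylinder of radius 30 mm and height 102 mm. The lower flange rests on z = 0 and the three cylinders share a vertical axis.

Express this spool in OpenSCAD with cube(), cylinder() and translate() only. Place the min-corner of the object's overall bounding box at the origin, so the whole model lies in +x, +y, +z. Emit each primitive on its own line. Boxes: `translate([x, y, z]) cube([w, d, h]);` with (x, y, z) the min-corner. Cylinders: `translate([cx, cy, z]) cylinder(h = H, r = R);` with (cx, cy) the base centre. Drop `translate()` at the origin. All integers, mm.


translate([129, 129, 0]) cylinder(h = 13, r = 129);
translate([129, 129, 13]) cylinder(h = 102, r = 30);
translate([129, 129, 115]) cylinder(h = 13, r = 129);


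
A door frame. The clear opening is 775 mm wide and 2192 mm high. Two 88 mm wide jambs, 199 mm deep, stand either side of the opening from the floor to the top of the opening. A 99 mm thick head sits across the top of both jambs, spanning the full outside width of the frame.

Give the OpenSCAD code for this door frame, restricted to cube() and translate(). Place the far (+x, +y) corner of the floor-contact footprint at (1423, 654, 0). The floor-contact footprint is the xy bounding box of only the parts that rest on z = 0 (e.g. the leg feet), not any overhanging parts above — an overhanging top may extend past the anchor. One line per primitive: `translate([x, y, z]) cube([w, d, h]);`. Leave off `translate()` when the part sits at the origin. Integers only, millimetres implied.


translate([472, 455, 0]) cube([88, 199, 2192]);
translate([1335, 455, 0]) cube([88, 199, 2192]);
translate([472, 455, 2192]) cube([951, 199, 99]);


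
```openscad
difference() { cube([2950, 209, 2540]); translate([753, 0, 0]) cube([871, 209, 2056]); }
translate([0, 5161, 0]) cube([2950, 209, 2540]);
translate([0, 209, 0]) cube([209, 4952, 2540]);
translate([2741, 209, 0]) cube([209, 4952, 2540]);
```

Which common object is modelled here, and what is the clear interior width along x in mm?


A single room. The interior width is 2532 mm.

Four walls enclosing a rectangle with a door in the front wall — a room. Outside width 2950 minus two 209 mm walls gives 2532 mm.


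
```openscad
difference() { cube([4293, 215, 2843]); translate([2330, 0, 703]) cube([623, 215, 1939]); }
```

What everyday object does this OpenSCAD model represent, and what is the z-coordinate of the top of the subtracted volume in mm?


A wall with a window opening. The window head height is 2642 mm.

A wall with a rectangular opening subtracted — a window. Sill at z = 703, opening 1939 mm tall, so the head is at 703 + 1939 = 2642 mm.


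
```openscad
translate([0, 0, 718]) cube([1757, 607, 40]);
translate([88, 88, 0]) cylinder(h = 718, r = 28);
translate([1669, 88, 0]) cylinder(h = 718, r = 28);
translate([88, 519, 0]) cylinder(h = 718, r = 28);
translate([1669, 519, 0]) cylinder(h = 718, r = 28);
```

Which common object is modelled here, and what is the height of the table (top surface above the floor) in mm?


A table. The table height is 758 mm.

A 1757×607×40 slab sits at z = 718 on four Ø56 mm round legs — a table. The top surface is at 718 + 40 = 758 mm.


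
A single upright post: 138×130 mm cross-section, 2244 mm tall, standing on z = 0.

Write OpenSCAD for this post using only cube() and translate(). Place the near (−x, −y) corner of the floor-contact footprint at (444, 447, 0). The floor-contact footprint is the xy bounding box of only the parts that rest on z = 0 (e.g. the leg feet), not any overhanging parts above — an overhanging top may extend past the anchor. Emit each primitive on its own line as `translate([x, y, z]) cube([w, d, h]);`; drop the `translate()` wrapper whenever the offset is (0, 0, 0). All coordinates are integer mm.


translate([444, 447, 0]) cube([138, 130, 2244]);


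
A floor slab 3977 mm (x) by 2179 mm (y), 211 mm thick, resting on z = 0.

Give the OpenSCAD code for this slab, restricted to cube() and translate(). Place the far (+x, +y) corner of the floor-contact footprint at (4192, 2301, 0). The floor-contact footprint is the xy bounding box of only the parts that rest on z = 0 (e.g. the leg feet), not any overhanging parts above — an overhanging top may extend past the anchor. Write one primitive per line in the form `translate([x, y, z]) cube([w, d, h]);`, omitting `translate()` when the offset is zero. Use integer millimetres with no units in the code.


translate([215, 122, 0]) cube([3977, 2179, 211]);


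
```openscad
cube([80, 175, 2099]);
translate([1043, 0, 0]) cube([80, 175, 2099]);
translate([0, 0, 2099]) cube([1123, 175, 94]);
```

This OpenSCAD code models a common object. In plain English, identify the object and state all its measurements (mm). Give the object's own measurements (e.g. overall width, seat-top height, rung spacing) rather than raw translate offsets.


A door frame. The clear opening is 963 mm wide and 2099 mm high. Two 80 mm wide jambs, 175 mm deep, stand either side of the opening from the floor to the top of the opening. A 94 mm thick head sits across the top of both jambs, spanning the full outside width of the frame.


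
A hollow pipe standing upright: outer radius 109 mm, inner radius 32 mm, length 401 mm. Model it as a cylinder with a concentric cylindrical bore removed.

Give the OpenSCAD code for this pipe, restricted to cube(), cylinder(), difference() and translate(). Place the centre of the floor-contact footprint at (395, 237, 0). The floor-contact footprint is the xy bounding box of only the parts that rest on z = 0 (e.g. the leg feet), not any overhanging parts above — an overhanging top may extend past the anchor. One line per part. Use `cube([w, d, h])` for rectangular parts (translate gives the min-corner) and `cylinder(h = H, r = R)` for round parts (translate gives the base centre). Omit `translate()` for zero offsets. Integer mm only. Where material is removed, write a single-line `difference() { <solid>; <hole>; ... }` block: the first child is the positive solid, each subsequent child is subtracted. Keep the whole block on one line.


difference() { translate([395, 237, 0]) cylinder(h = 401, r = 109); translate([395, 237, 0]) cylinder(h = 401, r = 32); }


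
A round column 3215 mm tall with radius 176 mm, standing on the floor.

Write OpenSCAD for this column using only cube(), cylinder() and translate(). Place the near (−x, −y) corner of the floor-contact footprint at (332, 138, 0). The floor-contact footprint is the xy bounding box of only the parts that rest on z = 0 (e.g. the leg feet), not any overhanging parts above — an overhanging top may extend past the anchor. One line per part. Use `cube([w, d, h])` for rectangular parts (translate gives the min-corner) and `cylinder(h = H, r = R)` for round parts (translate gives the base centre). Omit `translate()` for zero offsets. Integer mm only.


translate([508, 314, 0]) cylinder(h = 3215, r = 176);


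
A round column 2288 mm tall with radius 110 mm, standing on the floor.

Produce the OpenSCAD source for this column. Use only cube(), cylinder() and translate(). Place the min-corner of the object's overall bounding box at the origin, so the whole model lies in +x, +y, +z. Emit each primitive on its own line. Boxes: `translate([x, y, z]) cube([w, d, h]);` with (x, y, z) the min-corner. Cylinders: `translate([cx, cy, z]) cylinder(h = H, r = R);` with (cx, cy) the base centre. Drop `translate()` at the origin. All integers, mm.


translate([110, 110, 0]) cylinder(h = 2288, r = 110);


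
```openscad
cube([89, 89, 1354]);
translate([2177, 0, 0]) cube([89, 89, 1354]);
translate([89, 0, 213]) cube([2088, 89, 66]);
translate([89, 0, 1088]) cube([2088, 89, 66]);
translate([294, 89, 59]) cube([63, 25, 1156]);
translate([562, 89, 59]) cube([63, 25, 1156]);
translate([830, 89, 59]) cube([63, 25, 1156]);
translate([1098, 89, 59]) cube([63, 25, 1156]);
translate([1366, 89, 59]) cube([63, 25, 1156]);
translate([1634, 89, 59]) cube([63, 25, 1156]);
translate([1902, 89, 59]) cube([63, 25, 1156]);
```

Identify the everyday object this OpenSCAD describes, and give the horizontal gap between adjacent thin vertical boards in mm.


A fence section. The picket gap is 205 mm.

Two posts, two rails, 7 pickets — a fence section. Span 2088 mm holds 7 pickets of 63 mm with 8 equal gaps: ⌊(2088 − 7·63) / 8⌋ = 205 mm.


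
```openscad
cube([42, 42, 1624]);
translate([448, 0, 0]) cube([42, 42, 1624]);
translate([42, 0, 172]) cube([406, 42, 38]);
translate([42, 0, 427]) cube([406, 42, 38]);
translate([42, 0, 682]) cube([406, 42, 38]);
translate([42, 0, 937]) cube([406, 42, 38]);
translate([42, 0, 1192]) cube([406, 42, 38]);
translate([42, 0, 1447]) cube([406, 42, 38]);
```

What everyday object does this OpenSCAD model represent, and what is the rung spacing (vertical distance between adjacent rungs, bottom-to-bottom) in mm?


A ladder. The rung spacing is 255 mm.

Two tall 42×42 posts with 6 short bars between them — a ladder. Adjacent rungs sit at z = 172 and z = 427, so the spacing is 427 − 172 = 255 mm.


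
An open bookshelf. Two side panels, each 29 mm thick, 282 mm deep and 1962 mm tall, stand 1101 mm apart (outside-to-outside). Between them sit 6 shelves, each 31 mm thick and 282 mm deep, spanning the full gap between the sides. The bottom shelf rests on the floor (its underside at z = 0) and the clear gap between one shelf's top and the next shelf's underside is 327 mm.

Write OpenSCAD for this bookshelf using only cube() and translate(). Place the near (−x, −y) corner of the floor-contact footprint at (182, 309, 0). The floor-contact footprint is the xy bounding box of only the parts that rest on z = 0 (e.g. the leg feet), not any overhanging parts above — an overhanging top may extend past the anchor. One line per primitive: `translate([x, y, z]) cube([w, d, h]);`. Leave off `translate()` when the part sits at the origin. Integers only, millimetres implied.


translate([182, 309, 0]) cube([29, 282, 1962]);
translate([1254, 309, 0]) cube([29, 282, 1962]);
translate([211, 309, 0]) cube([1043, 282, 31]);
translate([211, 309, 358]) cube([1043, 282, 31]);
translate([211, 309, 716]) cube([1043, 282, 31]);
translate([211, 309, 1074]) cube([1043, 282, 31]);
translate([211, 309, 1432]) cube([1043, 282, 31]);
translate([211, 309, 1790]) cube([1043, 282, 31]);


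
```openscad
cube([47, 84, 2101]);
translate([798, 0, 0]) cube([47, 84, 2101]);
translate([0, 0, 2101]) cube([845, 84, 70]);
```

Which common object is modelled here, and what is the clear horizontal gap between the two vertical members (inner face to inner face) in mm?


A door frame. The clear opening width is 751 mm.

Two 2101 mm tall posts with a header on top — a door frame. The left jamb is 47 mm wide at x = 0; the right jamb starts at x = 798. The clear opening is 798 − 47 = 751 mm.


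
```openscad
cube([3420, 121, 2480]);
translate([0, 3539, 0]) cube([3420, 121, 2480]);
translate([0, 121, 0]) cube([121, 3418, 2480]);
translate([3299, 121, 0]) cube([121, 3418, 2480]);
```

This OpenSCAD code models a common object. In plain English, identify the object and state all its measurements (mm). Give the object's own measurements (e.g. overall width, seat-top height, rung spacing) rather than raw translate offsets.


The wall frame of a small rectangular building: four walls, each 2480 mm tall and 121 mm thick, enclosing a footprint 3420 mm (x) by 3660 mm (y) outside-to-outside, with no floor or roof. The front and back walls (the −y and +y sides) span the full width; the two side walls fit between them.


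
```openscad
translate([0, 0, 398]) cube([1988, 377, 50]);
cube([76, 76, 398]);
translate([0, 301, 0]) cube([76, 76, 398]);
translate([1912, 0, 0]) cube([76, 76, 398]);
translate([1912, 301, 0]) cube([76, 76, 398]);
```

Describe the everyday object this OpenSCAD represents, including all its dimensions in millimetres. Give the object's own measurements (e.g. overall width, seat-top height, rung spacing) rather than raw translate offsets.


A bench: a 1988×377 mm seat slab, 50 mm thick, top at z = 448 mm, on four 76×76 mm square legs flush with the seat corners and standing on z = 0.


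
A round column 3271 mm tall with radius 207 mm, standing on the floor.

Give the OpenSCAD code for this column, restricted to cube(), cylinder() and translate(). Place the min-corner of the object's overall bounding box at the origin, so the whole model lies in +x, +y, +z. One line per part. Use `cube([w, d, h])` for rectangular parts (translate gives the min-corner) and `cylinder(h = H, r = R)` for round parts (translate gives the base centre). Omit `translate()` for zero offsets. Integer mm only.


translate([207, 207, 0]) cylinder(h = 3271, r = 207);


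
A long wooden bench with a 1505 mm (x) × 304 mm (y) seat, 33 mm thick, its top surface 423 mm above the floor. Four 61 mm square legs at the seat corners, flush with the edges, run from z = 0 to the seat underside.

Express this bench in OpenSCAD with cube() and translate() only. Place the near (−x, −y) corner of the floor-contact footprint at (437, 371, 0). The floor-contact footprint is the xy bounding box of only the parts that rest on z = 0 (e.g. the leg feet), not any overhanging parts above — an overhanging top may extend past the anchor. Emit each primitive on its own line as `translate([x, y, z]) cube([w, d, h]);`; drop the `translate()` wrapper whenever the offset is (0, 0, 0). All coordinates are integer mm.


// leg_h = 423 − 33 = 390
translate([437, 371, 390]) cube([1505, 304, 33]);
translate([437, 371, 0]) cube([61, 61, 390]);
translate([437, 614, 0]) cube([61, 61, 390]);
translate([1881, 371, 0]) cube([61, 61, 390]);
translate([1881, 614, 0]) cube([61, 61, 390]);


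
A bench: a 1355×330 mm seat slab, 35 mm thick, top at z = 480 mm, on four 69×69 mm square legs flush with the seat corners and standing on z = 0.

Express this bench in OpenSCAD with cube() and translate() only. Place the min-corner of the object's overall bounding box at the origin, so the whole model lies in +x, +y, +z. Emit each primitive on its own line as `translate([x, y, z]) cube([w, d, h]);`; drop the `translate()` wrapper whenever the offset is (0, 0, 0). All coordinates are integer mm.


translate([0, 0, 445]) cube([1355, 330, 35]);
cube([69, 69, 445]);
translate([0, 261, 0]) cube([69, 69, 445]);
translate([1286, 0, 0]) cube([69, 69, 445]);
translate([1286, 261, 0]) cube([69, 69, 445]);


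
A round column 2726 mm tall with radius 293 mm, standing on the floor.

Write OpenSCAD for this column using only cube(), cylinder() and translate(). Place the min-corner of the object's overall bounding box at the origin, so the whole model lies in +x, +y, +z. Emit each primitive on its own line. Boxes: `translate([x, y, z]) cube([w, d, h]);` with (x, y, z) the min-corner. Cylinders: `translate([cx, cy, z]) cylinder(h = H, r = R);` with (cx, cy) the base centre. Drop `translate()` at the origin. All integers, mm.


translate([293, 293, 0]) cylinder(h = 2726, r = 293);


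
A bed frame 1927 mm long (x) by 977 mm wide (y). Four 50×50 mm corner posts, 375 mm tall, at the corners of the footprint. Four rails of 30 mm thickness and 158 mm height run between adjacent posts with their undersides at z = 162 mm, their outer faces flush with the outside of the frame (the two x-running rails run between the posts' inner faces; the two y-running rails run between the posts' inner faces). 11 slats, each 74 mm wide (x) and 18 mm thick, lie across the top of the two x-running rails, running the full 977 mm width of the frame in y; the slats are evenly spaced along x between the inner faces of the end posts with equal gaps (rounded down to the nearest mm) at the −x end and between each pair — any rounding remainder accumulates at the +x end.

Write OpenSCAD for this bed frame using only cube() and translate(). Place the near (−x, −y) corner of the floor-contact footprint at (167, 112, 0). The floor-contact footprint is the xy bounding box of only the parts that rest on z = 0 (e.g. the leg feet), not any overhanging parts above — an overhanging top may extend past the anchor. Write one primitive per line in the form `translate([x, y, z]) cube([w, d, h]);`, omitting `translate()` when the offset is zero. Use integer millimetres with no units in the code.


// slat z = rail_z + rail_h = 162 + 158 = 320
// slat gap = ⌊(1827 − 11·74) / 12⌋ = 84
translate([167, 112, 0]) cube([50, 50, 375]);
translate([167, 1039, 0]) cube([50, 50, 375]);
translate([2044, 112, 0]) cube([50, 50, 375]);
translate([2044, 1039, 0]) cube([50, 50, 375]);
translate([217, 112, 162]) cube([1827, 30, 158]);
translate([217, 1059, 162]) cube([1827, 30, 158]);
translate([167, 162, 162]) cube([30, 877, 158]);
translate([2064, 162, 162]) cube([30, 877, 158]);
translate([301, 112, 320]) cube([74, 977, 18]);
translate([459, 112, 320]) cube([74, 977, 18]);
translate([617, 112, 320]) cube([74, 977, 18]);
translate([775, 112, 320]) cube([74, 977, 18]);
translate([933, 112, 320]) cube([74, 977, 18]);
translate([1091, 112, 320]) cube([74, 977, 18]);
translate([1249, 112, 320]) cube([74, 977, 18]);
translate([1407, 112, 320]) cube([74, 977, 18]);
translate([1565, 112, 320]) cube([74, 977, 18]);
translate([1723, 112, 320]) cube([74, 977, 18]);
translate([1881, 112, 320]) cube([74, 977, 18]);


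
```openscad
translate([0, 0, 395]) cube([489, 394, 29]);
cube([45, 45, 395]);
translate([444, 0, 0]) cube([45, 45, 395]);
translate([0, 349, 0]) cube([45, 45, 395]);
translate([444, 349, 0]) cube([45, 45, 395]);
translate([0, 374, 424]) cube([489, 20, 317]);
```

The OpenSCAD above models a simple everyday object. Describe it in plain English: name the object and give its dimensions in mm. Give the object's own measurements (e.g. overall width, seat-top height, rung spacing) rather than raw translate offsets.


A chair. The seat is a 489×394×29 mm slab with its top at z = 424 mm, on four 45×45 mm corner legs (flush with the seat edges, standing on z = 0). A flat backrest 20 mm thick, 317 mm tall, spans the full seat width and rises from the seat top along its +y edge, rear face flush with the rear of the seat.


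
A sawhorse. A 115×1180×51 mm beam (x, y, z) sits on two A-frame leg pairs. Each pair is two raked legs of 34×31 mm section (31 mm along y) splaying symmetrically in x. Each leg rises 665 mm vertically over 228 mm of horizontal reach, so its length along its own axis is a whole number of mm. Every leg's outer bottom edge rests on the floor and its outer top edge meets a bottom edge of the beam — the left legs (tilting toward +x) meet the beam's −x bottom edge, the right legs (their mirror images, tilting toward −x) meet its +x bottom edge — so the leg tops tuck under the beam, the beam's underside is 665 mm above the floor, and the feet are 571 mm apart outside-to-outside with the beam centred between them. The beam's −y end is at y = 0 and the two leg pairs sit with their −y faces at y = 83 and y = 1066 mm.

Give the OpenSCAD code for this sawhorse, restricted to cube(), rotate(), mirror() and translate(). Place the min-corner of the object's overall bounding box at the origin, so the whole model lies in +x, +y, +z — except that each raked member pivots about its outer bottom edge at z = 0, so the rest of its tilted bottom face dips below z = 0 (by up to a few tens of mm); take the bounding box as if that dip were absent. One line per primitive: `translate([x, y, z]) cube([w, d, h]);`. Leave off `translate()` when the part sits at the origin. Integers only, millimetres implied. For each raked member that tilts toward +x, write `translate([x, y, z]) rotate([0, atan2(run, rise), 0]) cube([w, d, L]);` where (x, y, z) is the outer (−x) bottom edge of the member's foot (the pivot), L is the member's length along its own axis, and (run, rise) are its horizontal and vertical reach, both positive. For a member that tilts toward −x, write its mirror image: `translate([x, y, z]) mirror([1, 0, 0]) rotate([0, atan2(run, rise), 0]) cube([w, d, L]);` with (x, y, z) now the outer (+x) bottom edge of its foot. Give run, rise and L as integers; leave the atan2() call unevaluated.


translate([228, 0, 665]) cube([115, 1180, 51]);
translate([0, 83, 0]) rotate([0, atan2(228, 665), 0]) cube([34, 31, 703]);
translate([571, 83, 0]) mirror([1, 0, 0]) rotate([0, atan2(228, 665), 0]) cube([34, 31, 703]);
translate([0, 1066, 0]) rotate([0, atan2(228, 665), 0]) cube([34, 31, 703]);
translate([571, 1066, 0]) mirror([1, 0, 0]) rotate([0, atan2(228, 665), 0]) cube([34, 31, 703]);


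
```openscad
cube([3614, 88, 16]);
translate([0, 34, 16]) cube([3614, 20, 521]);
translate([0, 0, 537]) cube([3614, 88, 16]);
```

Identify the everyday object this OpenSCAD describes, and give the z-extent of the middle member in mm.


An I-beam. The web height is 521 mm.

Two wide flanges with a thin centred web — an I-beam. Overall 553 mm minus two 16 mm flanges gives a web of 553 − 2·16 = 521 mm.


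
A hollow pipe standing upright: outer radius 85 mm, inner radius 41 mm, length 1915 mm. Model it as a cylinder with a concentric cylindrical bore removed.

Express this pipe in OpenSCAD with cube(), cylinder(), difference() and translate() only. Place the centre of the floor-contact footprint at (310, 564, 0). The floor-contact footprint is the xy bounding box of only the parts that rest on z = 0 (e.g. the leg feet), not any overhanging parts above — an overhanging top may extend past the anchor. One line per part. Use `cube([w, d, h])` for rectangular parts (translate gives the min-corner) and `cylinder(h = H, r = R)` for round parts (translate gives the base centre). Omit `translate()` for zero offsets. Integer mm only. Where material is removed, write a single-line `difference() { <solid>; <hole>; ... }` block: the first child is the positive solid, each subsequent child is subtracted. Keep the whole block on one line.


difference() { translate([310, 564, 0]) cylinder(h = 1915, r = 85); translate([310, 564, 0]) cylinder(h = 1915, r = 41); }


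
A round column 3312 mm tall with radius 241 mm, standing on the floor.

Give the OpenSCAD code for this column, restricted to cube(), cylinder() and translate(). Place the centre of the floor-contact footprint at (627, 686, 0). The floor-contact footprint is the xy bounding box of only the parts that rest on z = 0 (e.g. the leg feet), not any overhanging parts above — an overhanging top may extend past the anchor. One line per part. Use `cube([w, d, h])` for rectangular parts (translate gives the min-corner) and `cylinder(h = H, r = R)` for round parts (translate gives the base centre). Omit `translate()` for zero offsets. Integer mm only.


translate([627, 686, 0]) cylinder(h = 3312, r = 241);


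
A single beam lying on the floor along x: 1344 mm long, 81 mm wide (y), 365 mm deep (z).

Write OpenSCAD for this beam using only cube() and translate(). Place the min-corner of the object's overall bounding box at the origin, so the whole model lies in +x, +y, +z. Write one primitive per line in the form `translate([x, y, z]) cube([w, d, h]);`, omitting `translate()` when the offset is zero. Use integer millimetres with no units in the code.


cube([1344, 81, 365]);


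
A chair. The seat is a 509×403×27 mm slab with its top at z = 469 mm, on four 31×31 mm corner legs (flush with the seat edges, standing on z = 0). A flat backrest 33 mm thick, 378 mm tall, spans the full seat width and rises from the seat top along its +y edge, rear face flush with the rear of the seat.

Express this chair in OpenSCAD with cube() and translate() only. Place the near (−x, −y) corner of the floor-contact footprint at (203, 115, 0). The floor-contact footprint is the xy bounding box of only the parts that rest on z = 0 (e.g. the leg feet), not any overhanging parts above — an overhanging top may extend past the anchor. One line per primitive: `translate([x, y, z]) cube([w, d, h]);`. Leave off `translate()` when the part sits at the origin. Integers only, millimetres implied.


// leg_h = 469 - 27 = 442
translate([203, 115, 442]) cube([509, 403, 27]);
translate([203, 115, 0]) cube([31, 31, 442]);
translate([681, 115, 0]) cube([31, 31, 442]);
translate([203, 487, 0]) cube([31, 31, 442]);
translate([681, 487, 0]) cube([31, 31, 442]);
translate([203, 485, 469]) cube([509, 33, 378]);


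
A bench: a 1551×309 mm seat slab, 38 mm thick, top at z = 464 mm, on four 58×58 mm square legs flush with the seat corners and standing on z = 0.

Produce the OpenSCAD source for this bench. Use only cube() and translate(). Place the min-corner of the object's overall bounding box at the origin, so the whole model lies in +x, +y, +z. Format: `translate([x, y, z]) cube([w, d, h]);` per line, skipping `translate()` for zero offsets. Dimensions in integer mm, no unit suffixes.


translate([0, 0, 426]) cube([1551, 309, 38]);
cube([58, 58, 426]);
translate([0, 251, 0]) cube([58, 58, 426]);
translate([1493, 0, 0]) cube([58, 58, 426]);
translate([1493, 251, 0]) cube([58, 58, 426]);


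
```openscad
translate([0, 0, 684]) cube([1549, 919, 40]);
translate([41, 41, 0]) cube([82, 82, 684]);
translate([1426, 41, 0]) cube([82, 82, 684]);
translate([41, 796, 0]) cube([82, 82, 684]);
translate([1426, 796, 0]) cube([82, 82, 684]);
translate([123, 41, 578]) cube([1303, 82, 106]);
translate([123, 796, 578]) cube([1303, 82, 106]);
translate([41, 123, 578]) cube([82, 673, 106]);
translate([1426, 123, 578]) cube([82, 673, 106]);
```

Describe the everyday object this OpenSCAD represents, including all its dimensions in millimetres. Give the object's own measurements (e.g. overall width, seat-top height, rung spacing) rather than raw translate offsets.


A table: top 1549 mm (x) × 919 mm (y), 40 mm thick, upper face at z = 724 mm, on four 82×82 mm square legs, each inset 41 mm from the nearest pair of top edges from z = 0 to the bottom of the top. Four apron rails, 82 mm thick and 106 mm tall, run between adjacent legs with their top edges flush with the underside of the top and their outer faces flush with the legs' outer faces.


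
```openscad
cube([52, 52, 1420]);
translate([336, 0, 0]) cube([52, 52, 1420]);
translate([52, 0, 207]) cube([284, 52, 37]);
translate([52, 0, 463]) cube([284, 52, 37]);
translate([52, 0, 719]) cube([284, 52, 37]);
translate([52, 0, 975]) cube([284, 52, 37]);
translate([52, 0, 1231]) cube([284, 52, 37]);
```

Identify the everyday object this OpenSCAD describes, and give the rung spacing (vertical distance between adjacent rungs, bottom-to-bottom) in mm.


A ladder. The rung spacing is 256 mm.

Two tall 52×52 posts with 5 short bars between them — a ladder. Adjacent rungs sit at z = 207 and z = 463, so the spacing is 463 − 207 = 256 mm.


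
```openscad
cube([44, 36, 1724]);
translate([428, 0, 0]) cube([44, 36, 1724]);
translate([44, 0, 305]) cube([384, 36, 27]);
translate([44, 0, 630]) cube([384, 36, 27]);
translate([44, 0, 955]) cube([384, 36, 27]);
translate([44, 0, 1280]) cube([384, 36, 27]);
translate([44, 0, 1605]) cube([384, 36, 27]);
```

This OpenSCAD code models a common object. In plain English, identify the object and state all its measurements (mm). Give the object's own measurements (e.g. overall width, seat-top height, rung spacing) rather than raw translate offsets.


A straight ladder. Two 44×36 mm vertical rails, 1724 mm tall, stand 472 mm apart (outside-to-outside) with their front faces coplanar on the −y side. 5 rungs, each 36 mm deep and 27 mm tall, span between the inner faces of the rails, front faces flush with the rails. The lowest rung's underside is at z = 305 mm and rungs are spaced 325 mm apart (underside to underside).


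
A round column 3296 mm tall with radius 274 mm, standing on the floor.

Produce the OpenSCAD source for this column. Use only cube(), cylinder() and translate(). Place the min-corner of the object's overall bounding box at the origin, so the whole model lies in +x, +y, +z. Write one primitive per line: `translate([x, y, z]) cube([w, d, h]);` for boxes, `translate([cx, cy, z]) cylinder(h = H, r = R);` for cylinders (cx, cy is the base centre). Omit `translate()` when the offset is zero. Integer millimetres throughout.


translate([274, 274, 0]) cylinder(h = 3296, r = 274);


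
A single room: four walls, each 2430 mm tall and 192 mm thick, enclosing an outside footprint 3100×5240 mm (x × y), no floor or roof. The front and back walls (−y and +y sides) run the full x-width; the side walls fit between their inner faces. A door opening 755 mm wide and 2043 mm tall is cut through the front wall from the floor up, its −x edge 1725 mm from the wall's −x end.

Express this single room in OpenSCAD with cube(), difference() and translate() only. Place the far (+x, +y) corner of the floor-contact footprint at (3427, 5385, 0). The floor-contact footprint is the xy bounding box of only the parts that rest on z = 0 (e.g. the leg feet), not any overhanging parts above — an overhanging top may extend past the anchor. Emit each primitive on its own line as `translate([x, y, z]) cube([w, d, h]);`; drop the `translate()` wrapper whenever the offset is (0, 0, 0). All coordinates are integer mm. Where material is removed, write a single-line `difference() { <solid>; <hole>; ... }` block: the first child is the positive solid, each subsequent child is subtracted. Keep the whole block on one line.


difference() { translate([327, 145, 0]) cube([3100, 192, 2430]); translate([2052, 145, 0]) cube([755, 192, 2043]); }
translate([327, 5193, 0]) cube([3100, 192, 2430]);
translate([327, 337, 0]) cube([192, 4856, 2430]);
translate([3235, 337, 0]) cube([192, 4856, 2430]);


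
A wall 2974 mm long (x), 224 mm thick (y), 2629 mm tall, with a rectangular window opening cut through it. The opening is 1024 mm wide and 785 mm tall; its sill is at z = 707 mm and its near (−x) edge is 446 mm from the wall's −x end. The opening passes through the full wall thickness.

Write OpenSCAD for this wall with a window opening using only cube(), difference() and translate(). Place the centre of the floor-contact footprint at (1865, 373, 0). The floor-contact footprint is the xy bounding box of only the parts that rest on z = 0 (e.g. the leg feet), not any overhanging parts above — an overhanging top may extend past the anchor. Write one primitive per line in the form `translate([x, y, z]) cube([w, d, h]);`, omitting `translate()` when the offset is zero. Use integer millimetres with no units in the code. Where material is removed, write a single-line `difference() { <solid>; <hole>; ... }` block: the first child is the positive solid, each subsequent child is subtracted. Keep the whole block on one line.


difference() { translate([378, 261, 0]) cube([2974, 224, 2629]); translate([824, 261, 707]) cube([1024, 224, 785]); }


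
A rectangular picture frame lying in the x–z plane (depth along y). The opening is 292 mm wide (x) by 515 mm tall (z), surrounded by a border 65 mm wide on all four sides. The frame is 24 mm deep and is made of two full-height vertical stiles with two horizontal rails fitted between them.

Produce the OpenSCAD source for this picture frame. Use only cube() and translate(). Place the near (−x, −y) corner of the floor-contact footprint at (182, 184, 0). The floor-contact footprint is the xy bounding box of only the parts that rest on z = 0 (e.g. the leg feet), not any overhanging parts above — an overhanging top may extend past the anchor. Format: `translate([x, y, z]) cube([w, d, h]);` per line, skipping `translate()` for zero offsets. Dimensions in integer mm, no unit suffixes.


translate([182, 184, 0]) cube([65, 24, 645]);
translate([539, 184, 0]) cube([65, 24, 645]);
translate([247, 184, 0]) cube([292, 24, 65]);
translate([247, 184, 580]) cube([292, 24, 65]);


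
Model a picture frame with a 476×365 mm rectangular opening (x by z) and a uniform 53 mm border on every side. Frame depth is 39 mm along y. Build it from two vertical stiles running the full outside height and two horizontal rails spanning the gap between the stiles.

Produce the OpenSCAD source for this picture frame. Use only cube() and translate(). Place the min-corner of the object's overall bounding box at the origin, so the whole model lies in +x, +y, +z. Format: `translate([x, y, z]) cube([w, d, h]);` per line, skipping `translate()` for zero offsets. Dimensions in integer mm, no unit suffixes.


cube([53, 39, 471]);
translate([529, 0, 0]) cube([53, 39, 471]);
translate([53, 0, 0]) cube([476, 39, 53]);
translate([53, 0, 418]) cube([476, 39, 53]);


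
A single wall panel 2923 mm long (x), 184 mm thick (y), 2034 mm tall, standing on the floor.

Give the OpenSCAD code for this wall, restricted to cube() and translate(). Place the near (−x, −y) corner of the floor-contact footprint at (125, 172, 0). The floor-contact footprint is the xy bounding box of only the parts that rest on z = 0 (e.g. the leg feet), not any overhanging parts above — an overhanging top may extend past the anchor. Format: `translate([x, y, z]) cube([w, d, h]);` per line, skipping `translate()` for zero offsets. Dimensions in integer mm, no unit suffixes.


translate([125, 172, 0]) cube([2923, 184, 2034]);


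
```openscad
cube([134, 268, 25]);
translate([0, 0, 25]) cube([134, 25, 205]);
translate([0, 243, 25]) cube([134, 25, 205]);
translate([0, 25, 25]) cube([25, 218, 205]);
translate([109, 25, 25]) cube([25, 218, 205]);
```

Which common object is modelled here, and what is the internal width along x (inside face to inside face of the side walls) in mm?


An open box. The internal width is 84 mm.

A 134×268 base slab with four walls standing on it — an open box. The base is 134 mm wide and the walls are 25 mm thick, so the internal width is 134 − 2 × 25 = 84 mm.


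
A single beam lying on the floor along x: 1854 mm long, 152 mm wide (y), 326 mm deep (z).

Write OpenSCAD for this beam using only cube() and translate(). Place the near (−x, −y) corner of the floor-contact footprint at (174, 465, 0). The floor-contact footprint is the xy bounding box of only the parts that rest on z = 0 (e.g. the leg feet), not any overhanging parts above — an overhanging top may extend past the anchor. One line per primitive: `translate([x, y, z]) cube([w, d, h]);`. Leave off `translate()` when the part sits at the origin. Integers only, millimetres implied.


translate([174, 465, 0]) cube([1854, 152, 326]);


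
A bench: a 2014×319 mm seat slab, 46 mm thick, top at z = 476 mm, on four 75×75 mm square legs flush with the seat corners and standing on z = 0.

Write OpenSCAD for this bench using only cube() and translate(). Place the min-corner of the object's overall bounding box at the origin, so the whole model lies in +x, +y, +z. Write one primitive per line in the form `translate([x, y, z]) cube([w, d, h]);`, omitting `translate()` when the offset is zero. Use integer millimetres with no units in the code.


translate([0, 0, 430]) cube([2014, 319, 46]);
cube([75, 75, 430]);
translate([0, 244, 0]) cube([75, 75, 430]);
translate([1939, 0, 0]) cube([75, 75, 430]);
translate([1939, 244, 0]) cube([75, 75, 430]);


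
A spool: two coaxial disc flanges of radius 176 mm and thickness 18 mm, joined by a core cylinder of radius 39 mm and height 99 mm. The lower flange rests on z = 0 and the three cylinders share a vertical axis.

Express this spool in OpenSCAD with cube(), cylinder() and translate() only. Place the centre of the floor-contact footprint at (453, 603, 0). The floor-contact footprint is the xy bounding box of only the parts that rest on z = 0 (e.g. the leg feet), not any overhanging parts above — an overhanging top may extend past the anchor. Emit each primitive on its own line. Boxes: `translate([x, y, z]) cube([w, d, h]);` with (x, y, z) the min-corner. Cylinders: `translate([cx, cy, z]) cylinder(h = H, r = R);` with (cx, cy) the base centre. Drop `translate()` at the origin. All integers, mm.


translate([453, 603, 0]) cylinder(h = 18, r = 176);
translate([453, 603, 18]) cylinder(h = 99, r = 39);
translate([453, 603, 117]) cylinder(h = 18, r = 176);


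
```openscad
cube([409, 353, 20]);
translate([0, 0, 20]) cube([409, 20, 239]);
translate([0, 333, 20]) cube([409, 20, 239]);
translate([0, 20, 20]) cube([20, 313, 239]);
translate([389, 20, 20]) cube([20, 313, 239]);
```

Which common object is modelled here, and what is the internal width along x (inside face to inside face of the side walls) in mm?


An open box. The internal width is 369 mm.

A 409×353 base slab with four walls standing on it — an open box. The base is 409 mm wide and the walls are 20 mm thick, so the internal width is 409 − 2 × 20 = 369 mm.


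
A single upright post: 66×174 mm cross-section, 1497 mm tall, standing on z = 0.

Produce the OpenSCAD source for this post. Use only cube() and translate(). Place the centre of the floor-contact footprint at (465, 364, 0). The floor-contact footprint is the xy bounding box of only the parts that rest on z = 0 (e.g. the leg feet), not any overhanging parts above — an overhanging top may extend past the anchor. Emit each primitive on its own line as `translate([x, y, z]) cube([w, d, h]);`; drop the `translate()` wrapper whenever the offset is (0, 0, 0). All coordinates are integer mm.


translate([432, 277, 0]) cube([66, 174, 1497]);


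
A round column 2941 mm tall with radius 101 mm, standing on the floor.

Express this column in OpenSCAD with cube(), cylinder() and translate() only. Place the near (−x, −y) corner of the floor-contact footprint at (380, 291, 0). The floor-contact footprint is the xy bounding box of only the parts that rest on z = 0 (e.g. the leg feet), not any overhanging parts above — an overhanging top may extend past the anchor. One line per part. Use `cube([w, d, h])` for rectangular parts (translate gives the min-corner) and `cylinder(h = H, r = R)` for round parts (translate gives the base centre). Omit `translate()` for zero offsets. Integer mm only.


translate([481, 392, 0]) cylinder(h = 2941, r = 101);


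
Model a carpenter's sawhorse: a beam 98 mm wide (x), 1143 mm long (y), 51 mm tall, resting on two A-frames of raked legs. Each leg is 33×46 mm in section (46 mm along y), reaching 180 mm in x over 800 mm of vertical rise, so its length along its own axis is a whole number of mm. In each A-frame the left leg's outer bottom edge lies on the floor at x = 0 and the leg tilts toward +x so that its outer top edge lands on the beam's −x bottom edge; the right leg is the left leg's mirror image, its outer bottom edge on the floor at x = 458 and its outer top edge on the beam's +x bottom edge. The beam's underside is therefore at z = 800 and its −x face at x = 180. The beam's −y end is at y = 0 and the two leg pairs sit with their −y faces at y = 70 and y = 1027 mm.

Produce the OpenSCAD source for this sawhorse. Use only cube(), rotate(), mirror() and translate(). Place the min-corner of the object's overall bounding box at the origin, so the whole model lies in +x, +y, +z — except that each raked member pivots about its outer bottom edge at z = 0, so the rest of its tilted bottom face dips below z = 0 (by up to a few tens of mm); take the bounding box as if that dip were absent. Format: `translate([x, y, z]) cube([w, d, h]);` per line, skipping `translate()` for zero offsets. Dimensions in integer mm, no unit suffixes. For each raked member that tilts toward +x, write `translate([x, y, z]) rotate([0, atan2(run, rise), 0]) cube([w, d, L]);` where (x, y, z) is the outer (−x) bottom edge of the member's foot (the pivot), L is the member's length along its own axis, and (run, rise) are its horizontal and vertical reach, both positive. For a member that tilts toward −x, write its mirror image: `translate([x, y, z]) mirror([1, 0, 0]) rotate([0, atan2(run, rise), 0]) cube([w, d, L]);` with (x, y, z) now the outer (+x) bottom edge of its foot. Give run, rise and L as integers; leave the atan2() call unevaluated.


translate([180, 0, 800]) cube([98, 1143, 51]);
translate([0, 70, 0]) rotate([0, atan2(180, 800), 0]) cube([33, 46, 820]);
translate([458, 70, 0]) mirror([1, 0, 0]) rotate([0, atan2(180, 800), 0]) cube([33, 46, 820]);
translate([0, 1027, 0]) rotate([0, atan2(180, 800), 0]) cube([33, 46, 820]);
translate([458, 1027, 0]) mirror([1, 0, 0]) rotate([0, atan2(180, 800), 0]) cube([33, 46, 820]);
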